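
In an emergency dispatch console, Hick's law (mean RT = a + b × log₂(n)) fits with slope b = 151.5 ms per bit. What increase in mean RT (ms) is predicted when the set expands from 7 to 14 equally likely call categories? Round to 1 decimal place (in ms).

ΔRT = (a + b log₂ n₂) − (a + b log₂ n₁) = b·(log₂ n₂ − log₂ n₁).
log₂(14) − log₂(7) = log₂(14/7) = log₂(2) = 1.
ΔRT = 151.5 × 1.0000 = 151.500 ms.

151.5 ms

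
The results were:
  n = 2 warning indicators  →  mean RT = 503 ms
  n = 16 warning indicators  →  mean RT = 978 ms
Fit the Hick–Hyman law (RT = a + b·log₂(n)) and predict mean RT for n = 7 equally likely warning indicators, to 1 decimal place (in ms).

789.2 ms

With log₂ n on the abscissa the relation is linear; from the two conditions:
  b = (978 − 503) / (log₂ 16 − log₂ 2) = 475 / (4 − 1) = 158.333 ms/bit
  a = 503 − 158.333 × 1 = 344.667 ms
Then RT(7) = 344.667 + 158.333 × log₂ 7 = 344.667 + 158.333 × 2.8074 ≈ 789.165 ms.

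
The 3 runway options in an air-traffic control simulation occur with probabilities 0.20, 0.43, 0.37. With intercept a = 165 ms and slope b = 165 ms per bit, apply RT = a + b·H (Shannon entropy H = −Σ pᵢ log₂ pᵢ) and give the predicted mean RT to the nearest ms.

416 ms

H = 0.20·log₂(1/0.20) + 0.43·log₂(1/0.43) + 0.37·log₂(1/0.37) = 1.5187 bits.
RT = 165 + 165 × 1.5187 = 415.58 ms.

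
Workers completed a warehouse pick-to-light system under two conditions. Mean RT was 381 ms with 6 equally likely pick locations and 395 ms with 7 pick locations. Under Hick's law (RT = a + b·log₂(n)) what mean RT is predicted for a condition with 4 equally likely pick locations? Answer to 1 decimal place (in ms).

With log₂ n on the abscissa the relation is linear; from the two conditions:
  b = (395 − 381) / (log₂ 7 − log₂ 6) = 14 / (2.8074 − 2.5850) = 62.952 ms/bit
  a = 381 − 62.952 × 2.5850 = 218.272 ms
Then RT(4) = 218.272 + 62.952 × log₂ 4 = 218.272 + 62.952 × 2 ≈ 344.176 ms.

344.2 ms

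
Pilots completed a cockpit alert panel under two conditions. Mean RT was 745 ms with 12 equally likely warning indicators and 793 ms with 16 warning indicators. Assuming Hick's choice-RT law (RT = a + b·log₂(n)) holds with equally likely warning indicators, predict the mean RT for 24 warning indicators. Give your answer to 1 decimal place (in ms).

860.7 ms

With log₂ n on the abscissa the relation is linear; from the two conditions:
  b = (793 − 745) / (log₂ 16 − log₂ 12) = 48 / (4 − 3.5850) = 115.652 ms/bit
  a = 745 − 115.652 × 3.5850 = 330.391 ms
Then RT(24) = 330.391 + 115.652 × log₂ 24 = 330.391 + 115.652 × 4.5850 ≈ 860.652 ms.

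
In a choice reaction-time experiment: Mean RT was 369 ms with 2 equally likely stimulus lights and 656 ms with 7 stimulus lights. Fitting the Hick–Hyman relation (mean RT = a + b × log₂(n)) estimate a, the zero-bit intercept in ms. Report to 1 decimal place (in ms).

210.2 ms

Slope: b = (656 − 369) / (log₂ 7 − log₂ 2) = 287/1.8074 = 158.796 ms/bit.
a = RT₁ − b·log₂ n₁ = 369 − 158.796 × 1 = 210.204 ms.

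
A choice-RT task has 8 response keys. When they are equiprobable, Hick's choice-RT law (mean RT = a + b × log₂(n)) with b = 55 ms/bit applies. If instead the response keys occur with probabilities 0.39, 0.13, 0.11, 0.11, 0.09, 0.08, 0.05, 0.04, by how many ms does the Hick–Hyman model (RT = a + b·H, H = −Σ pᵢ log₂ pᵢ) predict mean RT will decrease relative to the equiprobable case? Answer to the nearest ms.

Equiprobable entropy H₀ = log₂ 8 = 3.0000 bits.
Skewed entropy H = −Σ pᵢ log₂ pᵢ = 2.6190 bits.
ΔRT = b·(H₀ − H) = 55 × 0.3810 = 20.95 ms.

21 ms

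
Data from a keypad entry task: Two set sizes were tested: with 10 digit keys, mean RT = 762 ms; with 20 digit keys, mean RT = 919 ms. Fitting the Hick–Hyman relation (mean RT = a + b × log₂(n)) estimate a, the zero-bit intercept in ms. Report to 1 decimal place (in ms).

240.5 ms

b = (RT₂ − RT₁)/(log₂ n₂ − log₂ n₁) = (919 − 762)/(4.3219 − 3.3219) = 157.000 ms/bit.
Intercept: a = 762 − 157.000·log₂(10) = 240.457 ms.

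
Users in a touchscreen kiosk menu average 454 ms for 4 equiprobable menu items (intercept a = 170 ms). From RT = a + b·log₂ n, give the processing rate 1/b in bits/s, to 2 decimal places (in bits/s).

7.04 bits/s

Choice component = 454 − 170 = 284 ms over log₂(4) = 2 bits.
b = 284 / 2 = 142.000 ms/bit, so 1/b = 7.042 bits/s.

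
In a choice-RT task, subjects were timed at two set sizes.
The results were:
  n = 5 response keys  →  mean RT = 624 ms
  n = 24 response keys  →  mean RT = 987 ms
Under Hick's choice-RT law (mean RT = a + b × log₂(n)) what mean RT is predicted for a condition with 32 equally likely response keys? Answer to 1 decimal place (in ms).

RT is linear in log₂ n, so two points fix the line:
  b = (987 − 624) / (log₂ 24 − log₂ 5) = 363 / (4.5850 − 2.3219) = 160.404 ms/bit
  a = 624 − 160.404 × 2.3219 = 251.553 ms
Then RT(32) = 251.553 + 160.404 × log₂ 32 = 251.553 + 160.404 × 5 ≈ 1053.574 ms.

1053.6 ms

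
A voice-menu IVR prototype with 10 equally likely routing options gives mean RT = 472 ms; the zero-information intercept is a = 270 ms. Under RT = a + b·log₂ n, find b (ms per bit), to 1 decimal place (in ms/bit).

log₂(10) = 3.3219 bits.
b = (RT − a)/log₂ n = (472 − 270) / 3.3219 = 60.808 ms/bit.

60.8 ms/bit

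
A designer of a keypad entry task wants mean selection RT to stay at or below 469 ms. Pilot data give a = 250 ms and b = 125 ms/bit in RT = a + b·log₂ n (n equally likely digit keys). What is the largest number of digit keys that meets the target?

3

Set 250 + 125·log₂ n ≤ 469 → log₂ n ≤ (469 − 250)/125 = 1.7520.
So n ≤ 2^1.7520 = 3.368; the largest integer n is 3.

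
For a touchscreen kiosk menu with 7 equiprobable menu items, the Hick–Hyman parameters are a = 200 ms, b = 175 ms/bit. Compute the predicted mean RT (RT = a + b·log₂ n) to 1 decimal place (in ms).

log₂(7) = 2.8074 bits, so RT = 200 + 175 × 2.8074 ≈ 691.287 ms.

691.3 ms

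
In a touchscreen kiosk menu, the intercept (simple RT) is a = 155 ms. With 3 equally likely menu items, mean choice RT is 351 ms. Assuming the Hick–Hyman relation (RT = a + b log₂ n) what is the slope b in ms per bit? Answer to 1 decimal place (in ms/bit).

123.7 ms/bit

3 alternatives carry log₂ 3 = 1.5850 bits; the choice cost is 351 − 155 = 196 ms, so b = 196/1.5850 = 123.662 ms/bit.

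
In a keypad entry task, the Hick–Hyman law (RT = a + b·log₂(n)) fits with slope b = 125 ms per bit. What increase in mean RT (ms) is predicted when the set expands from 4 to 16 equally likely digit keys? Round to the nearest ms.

The intercept a cancels: ΔRT = b·(log₂ n₂ − log₂ n₁) = b·log₂(n₂/n₁).
log₂(16) − log₂(4) = log₂(16/4) = log₂(4) = 2.
ΔRT = 125 × 2.0000 = 250.000 ms.

250 ms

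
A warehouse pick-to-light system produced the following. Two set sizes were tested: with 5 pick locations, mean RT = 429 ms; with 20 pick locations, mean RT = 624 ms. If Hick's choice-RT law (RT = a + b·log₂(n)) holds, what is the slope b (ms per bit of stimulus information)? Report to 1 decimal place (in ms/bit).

97.5 ms/bit

b = (RT₂ − RT₁)/(log₂ n₂ − log₂ n₁) = (624 − 429)/(4.3219 − 2.3219) = 97.500 ms/bit.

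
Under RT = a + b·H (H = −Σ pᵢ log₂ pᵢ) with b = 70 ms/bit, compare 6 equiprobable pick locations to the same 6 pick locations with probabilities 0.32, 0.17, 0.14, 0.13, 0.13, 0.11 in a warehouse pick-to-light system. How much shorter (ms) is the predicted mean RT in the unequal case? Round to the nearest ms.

The RT saving is b·ΔH. Equiprobable H₀ = log₂(6) = 2.5850 bits; with the given probabilities H = 2.4733 bits.
b·(H₀ − H) = 70 × (2.5850 − 2.4733) = 7.82 ms.

8 ms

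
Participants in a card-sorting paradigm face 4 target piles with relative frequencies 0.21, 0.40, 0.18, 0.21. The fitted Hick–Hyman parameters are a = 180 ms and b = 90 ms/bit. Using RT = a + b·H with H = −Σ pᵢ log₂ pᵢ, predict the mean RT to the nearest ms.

353 ms

H = 0.21·log₂(1/0.21) + 0.40·log₂(1/0.40) + 0.18·log₂(1/0.18) + 0.21·log₂(1/0.21) = 1.9197 bits.
RT = 180 + 90 × 1.9197 = 352.78 ms.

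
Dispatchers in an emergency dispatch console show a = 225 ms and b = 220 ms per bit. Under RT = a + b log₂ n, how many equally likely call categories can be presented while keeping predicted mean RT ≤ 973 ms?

Set 225 + 220·log₂ n ≤ 973 → log₂ n ≤ (973 − 225)/220 = 3.4000.
So n ≤ 2^3.4000 = 10.556; the largest integer n is 10.

10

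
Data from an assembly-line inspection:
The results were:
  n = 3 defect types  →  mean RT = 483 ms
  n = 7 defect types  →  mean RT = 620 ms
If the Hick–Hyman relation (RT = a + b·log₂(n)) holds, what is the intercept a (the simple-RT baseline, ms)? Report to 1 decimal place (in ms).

305.4 ms

Slope: b = (620 − 483) / (log₂ 7 − log₂ 3) = 137/1.2224 = 112.075 ms/bit.
Intercept: a = 483 − 112.075·log₂(3) = 305.365 ms.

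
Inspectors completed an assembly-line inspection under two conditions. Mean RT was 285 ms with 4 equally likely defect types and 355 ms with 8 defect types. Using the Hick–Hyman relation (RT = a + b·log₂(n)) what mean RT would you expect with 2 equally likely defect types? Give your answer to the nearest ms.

Fit slope and intercept:
  b = (355 − 285) / (log₂ 8 − log₂ 4) = 70 / (3 − 2) = 70 ms/bit
  a = 285 − 70 × 2 = 145 ms
Then RT(2) = 145 + 70 × log₂ 2 = 145 + 70 × 1 ≈ 215.000 ms.

215 ms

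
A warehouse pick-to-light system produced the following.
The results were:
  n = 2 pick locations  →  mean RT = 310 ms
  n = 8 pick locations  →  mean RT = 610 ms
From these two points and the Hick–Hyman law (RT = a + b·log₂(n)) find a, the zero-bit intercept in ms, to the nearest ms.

The slope on a log₂ axis is (610 − 310) / (3 − 1) = 150 ms/bit.
Intercept: a = 310 − 150·log₂(2) = 160.000 ms.

160 ms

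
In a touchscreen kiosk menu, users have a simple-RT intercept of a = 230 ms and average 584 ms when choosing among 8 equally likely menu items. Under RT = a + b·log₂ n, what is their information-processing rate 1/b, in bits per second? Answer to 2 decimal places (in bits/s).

Choice component = 584 − 230 = 354 ms over log₂(8) = 3 bits.
b = 354 / 3 = 118.000 ms/bit, so 1/b = 8.475 bits/s.

8.47 bits/s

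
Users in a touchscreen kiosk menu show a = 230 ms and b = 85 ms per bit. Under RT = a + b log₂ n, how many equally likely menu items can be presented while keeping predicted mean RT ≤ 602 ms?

85·log₂ n ≤ 602 − 230 = 372, giving log₂ n ≤ 4.3765 and n ≤ 20.771. The largest whole number is 20.

20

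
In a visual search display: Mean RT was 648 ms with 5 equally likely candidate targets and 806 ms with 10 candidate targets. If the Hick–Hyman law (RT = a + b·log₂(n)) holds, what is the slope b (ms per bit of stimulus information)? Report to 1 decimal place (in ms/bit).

The slope on a log₂ axis is (806 − 648) / (3.3219 − 2.3219) = 158.000 ms/bit.

158.0 ms/bit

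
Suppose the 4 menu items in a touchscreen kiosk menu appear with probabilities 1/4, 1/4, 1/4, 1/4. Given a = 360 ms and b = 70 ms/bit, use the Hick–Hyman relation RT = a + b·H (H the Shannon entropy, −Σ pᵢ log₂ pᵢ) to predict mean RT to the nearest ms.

500 ms

Each term −pᵢ log₂ pᵢ: 0.25·2 + 0.25·2 + 0.25·2 + 0.25·2; summed, H = 2.000 bits.
Mean RT = a + bH = 360 + 70·2.000 = 500.00 ms.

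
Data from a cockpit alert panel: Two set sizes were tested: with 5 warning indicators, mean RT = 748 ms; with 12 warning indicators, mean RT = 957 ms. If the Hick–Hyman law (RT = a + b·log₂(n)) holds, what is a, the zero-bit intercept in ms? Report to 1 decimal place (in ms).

363.8 ms

The slope on a log₂ axis is (957 − 748) / (3.5850 − 2.3219) = 165.475 ms/bit.
a = RT₁ − b·log₂ n₁ = 748 − 165.475 × 2.3219 = 363.780 ms.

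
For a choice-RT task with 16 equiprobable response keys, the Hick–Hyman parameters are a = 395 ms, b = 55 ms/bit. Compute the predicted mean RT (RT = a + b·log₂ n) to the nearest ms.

615 ms

log₂(16) = 4 bits, so RT = 395 + 55 × 4 ≈ 615.000 ms.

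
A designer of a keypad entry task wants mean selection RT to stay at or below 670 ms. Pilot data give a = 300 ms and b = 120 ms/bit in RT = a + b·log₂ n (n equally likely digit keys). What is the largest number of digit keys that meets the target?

Set 300 + 120·log₂ n ≤ 670 → log₂ n ≤ (670 − 300)/120 = 3.0833.
So n ≤ 2^3.0833 = 8.476; the largest integer n is 8.

8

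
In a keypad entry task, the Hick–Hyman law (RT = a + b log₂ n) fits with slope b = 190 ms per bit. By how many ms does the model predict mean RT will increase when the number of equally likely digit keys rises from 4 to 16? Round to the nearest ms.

ΔRT = (a + b log₂ n₂) − (a + b log₂ n₁) = b·(log₂ n₂ − log₂ n₁).
log₂(16) − log₂(4) = log₂(16/4) = log₂(4) = 2.
ΔRT = 190 × 2.0000 = 380.000 ms.

380 ms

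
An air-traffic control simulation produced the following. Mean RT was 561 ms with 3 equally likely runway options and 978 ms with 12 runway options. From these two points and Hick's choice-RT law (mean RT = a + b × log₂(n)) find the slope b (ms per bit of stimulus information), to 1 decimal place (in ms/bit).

Slope: b = (978 − 561) / (log₂ 12 − log₂ 3) = 417/2.0000 = 208.500 ms/bit.

208.5 ms/bit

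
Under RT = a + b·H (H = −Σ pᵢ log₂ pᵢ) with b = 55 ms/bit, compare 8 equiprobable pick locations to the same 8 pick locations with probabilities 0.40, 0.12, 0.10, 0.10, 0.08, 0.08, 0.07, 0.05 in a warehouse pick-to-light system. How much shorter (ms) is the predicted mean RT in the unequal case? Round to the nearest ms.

Equiprobable entropy H₀ = log₂ 8 = 3.0000 bits.
Skewed entropy H = −Σ pᵢ log₂ pᵢ = 2.6279 bits.
ΔRT = b·(H₀ − H) = 55 × 0.3721 = 20.47 ms.

20 ms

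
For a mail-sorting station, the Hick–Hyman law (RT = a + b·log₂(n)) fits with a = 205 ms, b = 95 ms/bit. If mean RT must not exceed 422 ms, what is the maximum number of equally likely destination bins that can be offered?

95·log₂ n ≤ 422 − 205 = 217, giving log₂ n ≤ 2.2842 and n ≤ 4.871. The largest whole number is 4.

4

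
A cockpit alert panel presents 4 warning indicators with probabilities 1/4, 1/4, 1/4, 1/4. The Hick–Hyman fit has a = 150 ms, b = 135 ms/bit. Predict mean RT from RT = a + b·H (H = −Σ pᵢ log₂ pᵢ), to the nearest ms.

Each term −pᵢ log₂ pᵢ: 0.25·2 + 0.25·2 + 0.25·2 + 0.25·2; summed, H = 2.000 bits.
Mean RT = a + bH = 150 + 135·2.000 = 420.00 ms.

420 ms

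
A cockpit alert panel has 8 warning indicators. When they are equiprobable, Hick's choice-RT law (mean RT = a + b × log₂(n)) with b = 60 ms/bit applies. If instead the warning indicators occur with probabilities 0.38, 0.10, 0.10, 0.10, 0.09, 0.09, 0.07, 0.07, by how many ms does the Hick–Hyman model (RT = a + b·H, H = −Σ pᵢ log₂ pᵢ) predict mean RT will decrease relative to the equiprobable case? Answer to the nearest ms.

19 ms

Equiprobable entropy H₀ = log₂ 8 = 3.0000 bits.
Skewed entropy H = −Σ pᵢ log₂ pᵢ = 2.6894 bits.
ΔRT = b·(H₀ − H) = 60 × 0.3106 = 18.63 ms.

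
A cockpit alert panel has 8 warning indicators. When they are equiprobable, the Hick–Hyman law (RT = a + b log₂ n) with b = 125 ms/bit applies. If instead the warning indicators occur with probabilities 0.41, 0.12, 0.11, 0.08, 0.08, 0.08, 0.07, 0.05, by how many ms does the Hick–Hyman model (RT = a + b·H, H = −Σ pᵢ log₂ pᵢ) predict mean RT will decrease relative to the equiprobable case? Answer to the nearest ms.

50 ms

Equiprobable entropy H₀ = log₂ 8 = 3.0000 bits.
Skewed entropy H = −Σ pᵢ log₂ pᵢ = 2.6039 bits.
ΔRT = b·(H₀ − H) = 125 × 0.3961 = 49.51 ms.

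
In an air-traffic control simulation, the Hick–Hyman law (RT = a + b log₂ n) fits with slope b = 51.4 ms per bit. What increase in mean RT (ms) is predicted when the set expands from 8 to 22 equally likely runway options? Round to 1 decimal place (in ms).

Only the slope matters, since a is common to both: ΔRT = b·log₂(n₂/n₁).
log₂(22) − log₂(8) = 4.4594 − 3 = 1.4594.
ΔRT = 51.4 × 1.4594 = 75.015 ms.

75.0 ms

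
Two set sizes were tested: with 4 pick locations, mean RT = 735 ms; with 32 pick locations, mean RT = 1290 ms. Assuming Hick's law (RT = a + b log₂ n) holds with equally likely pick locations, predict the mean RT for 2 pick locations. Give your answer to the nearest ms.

550 ms

RT is linear in log₂ n, so two points fix the line:
  b = (1290 − 735) / (log₂ 32 − log₂ 4) = 555 / (5 − 2) = 185 ms/bit
  a = 735 − 185 × 2 = 365 ms
Then RT(2) = 365 + 185 × log₂ 2 = 365 + 185 × 1 ≈ 550.000 ms.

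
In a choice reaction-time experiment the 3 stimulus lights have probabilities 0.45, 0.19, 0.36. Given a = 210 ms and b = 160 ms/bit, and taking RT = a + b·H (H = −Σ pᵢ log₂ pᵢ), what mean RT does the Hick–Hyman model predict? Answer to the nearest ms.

451 ms

Entropy contributions −pᵢ log₂ pᵢ: 0.5184, 0.4552, 0.5306; sum H = 1.5042 bits.
RT = a + bH = 210 + 160·1.5042 = 450.68 ms.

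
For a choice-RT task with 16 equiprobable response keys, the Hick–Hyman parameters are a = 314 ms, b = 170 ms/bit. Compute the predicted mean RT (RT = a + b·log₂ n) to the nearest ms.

log₂(16) = 4 bits, so RT = 314 + 170 × 4 ≈ 994.000 ms.

994 ms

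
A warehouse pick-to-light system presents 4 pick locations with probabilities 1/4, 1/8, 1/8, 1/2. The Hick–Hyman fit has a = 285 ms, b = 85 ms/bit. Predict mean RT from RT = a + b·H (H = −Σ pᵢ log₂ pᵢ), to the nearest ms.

434 ms

Each term −pᵢ log₂ pᵢ: 0.25·2 + 0.125·3 + 0.125·3 + 0.5·1; summed, H = 1.750 bits.
Mean RT = a + bH = 285 + 85·1.750 = 433.75 ms.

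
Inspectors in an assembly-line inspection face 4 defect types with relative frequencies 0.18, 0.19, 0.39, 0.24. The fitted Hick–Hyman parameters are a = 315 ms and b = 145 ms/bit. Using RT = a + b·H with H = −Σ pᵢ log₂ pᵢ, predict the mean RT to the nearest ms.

Entropy contributions −pᵢ log₂ pᵢ: 0.4453, 0.4552, 0.5298, 0.4941; sum H = 1.9245 bits.
RT = a + bH = 315 + 145·1.9245 = 594.05 ms.

594 ms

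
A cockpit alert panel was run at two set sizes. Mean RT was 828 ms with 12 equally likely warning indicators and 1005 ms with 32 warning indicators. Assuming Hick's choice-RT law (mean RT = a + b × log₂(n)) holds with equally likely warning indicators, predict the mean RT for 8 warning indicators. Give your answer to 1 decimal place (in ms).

Fit slope and intercept:
  b = (1005 − 828) / (log₂ 32 − log₂ 12) = 177 / (5 − 3.5850) = 125.085 ms/bit
  a = 828 − 125.085 × 3.5850 = 379.575 ms
Then RT(8) = 379.575 + 125.085 × log₂ 8 = 379.575 + 125.085 × 3 ≈ 754.830 ms.

754.8 ms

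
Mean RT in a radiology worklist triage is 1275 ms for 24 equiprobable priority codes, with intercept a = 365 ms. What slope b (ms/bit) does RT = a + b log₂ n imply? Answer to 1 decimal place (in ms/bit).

log₂(24) = 4.5850 bits.
b = (RT − a)/log₂ n = (1275 − 365) / 4.5850 = 198.475 ms/bit.

198.5 ms/bit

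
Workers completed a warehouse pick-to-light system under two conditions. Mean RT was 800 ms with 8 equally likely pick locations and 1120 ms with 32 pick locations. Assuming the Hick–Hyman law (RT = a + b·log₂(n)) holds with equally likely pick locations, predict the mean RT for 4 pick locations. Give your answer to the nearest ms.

640 ms

Fit slope and intercept:
  b = (1120 − 800) / (log₂ 32 − log₂ 8) = 320 / (5 − 3) = 160 ms/bit
  a = 800 − 160 × 3 = 320 ms
Then RT(4) = 320 + 160 × log₂ 4 = 320 + 160 × 2 ≈ 640.000 ms.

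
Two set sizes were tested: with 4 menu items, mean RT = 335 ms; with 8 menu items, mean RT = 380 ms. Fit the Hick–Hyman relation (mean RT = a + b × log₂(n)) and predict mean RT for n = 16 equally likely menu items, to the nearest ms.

425 ms

With log₂ n on the abscissa the relation is linear; from the two conditions:
  b = (380 − 335) / (log₂ 8 − log₂ 4) = 45 / (3 − 2) = 45 ms/bit
  a = 335 − 45 × 2 = 245 ms
Then RT(16) = 245 + 45 × log₂ 16 = 245 + 45 × 4 ≈ 425.000 ms.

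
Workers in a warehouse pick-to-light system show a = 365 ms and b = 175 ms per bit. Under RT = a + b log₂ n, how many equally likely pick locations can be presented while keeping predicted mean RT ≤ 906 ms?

8

Set 365 + 175·log₂ n ≤ 906 → log₂ n ≤ (906 − 365)/175 = 3.0914.
So n ≤ 2^3.0914 = 8.523; the largest integer n is 8.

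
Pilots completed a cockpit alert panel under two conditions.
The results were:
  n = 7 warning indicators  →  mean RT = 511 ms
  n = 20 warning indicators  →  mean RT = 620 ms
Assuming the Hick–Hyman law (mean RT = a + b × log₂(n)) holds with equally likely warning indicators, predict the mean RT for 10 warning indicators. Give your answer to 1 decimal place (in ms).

With log₂ n on the abscissa the relation is linear; from the two conditions:
  b = (620 − 511) / (log₂ 20 − log₂ 7) = 109 / (4.3219 − 2.8074) = 71.967 ms/bit
  a = 511 − 71.967 × 2.8074 = 308.962 ms
Then RT(10) = 308.962 + 71.967 × log₂ 10 = 308.962 + 71.967 × 3.3219 ≈ 548.033 ms.

548.0 ms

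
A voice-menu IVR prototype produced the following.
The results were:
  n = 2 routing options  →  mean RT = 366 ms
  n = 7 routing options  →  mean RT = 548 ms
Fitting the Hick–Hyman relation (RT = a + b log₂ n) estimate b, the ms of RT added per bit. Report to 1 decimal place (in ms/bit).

100.7 ms/bit

b = (RT₂ − RT₁)/(log₂ n₂ − log₂ n₁) = (548 − 366)/(2.8074 − 1) = 100.700 ms/bit.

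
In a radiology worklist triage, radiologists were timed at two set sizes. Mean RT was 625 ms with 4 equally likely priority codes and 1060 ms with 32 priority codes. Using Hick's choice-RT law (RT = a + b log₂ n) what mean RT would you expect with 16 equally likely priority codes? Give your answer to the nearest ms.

Solve the two-equation system in a and b:
  b = (1060 − 625) / (log₂ 32 − log₂ 4) = 435 / (5 − 2) = 145 ms/bit
  a = 625 − 145 × 2 = 335 ms
Then RT(16) = 335 + 145 × log₂ 16 = 335 + 145 × 4 ≈ 915.000 ms.

915 ms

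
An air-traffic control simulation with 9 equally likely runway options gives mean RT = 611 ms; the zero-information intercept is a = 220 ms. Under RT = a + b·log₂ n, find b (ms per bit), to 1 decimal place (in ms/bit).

123.3 ms/bit

b = (611 − 220) / log₂(9) = 391 / 3.1699 = 123.347 ms/bit.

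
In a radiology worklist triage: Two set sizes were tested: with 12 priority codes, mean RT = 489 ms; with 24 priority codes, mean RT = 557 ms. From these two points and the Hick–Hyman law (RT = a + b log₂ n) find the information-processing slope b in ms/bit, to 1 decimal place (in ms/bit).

b = (RT₂ − RT₁)/(log₂ n₂ − log₂ n₁) = (557 − 489)/(4.5850 − 3.5850) = 68.000 ms/bit.

68.0 ms/bit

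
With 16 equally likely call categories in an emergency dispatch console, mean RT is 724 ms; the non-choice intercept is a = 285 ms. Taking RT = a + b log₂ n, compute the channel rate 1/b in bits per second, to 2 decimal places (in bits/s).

b = (724 − 285)/log₂ 16 = 439/4 = 109.750 ms per bit = 0.10975 s/bit; the reciprocal is 9.112 bits/s.

9.11 bits/s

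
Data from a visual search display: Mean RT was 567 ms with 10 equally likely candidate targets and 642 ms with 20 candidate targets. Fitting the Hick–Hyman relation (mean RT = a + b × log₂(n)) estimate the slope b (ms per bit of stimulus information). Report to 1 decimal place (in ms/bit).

75.0 ms/bit

The slope on a log₂ axis is (642 − 567) / (4.3219 − 3.3219) = 75.000 ms/bit.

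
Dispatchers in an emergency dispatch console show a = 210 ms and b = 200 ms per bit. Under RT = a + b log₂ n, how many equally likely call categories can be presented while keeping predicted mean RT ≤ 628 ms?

4

Set 210 + 200·log₂ n ≤ 628 → log₂ n ≤ (628 − 210)/200 = 2.0900.
So n ≤ 2^2.0900 = 4.257; the largest integer n is 4.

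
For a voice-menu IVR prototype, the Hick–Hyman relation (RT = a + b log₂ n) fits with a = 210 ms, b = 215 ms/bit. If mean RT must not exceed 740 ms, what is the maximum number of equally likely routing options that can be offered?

215·log₂ n ≤ 740 − 210 = 530, giving log₂ n ≤ 2.4651 and n ≤ 5.522. The largest whole number is 5.

5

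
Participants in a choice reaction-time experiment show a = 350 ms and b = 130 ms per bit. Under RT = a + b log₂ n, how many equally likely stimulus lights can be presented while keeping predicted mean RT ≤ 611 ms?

Information budget: (611 − 350)/130 = 2.0077 bits, so n ≤ 2^2.0077 = 4.021 → at most 4.

4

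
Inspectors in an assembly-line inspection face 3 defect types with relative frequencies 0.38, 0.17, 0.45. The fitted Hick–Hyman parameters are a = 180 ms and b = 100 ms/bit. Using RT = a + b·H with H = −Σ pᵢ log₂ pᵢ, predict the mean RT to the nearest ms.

H = 0.38·log₂(1/0.38) + 0.17·log₂(1/0.17) + 0.45·log₂(1/0.45) = 1.4834 bits.
RT = 180 + 100 × 1.4834 = 328.34 ms.

328 ms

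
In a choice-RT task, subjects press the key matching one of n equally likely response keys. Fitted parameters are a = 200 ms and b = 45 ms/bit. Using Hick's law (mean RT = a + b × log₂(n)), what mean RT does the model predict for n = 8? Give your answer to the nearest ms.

log₂(8) = 3 bits, so RT = 200 + 45 × 3 ≈ 335.000 ms.

335 ms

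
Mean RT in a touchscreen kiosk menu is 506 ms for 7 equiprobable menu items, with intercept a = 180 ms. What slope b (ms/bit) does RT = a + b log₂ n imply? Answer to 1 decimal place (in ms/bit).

116.1 ms/bit

b = (506 − 180) / log₂(7) = 326 / 2.8074 = 116.124 ms/bit.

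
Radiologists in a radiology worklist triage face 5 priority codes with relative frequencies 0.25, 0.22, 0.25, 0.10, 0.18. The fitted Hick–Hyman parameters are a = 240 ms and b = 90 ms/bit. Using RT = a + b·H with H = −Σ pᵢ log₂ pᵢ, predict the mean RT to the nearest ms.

443 ms

H = 0.25·log₂(1/0.25) + 0.22·log₂(1/0.22) + 0.25·log₂(1/0.25) + 0.10·log₂(1/0.10) + 0.18·log₂(1/0.18) = 2.2581 bits.
RT = 240 + 90 × 2.2581 = 443.23 ms.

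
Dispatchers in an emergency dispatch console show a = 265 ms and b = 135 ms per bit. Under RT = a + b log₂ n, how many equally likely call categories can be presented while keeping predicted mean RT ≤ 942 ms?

135·log₂ n ≤ 942 − 265 = 677, giving log₂ n ≤ 5.0148 and n ≤ 32.330. The largest whole number is 32.

32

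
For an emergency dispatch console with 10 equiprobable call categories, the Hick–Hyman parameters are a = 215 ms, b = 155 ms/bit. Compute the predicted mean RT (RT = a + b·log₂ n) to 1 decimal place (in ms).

log₂(10) = 3.3219 bits, so RT = 215 + 155 × 3.3219 ≈ 729.899 ms.

729.9 ms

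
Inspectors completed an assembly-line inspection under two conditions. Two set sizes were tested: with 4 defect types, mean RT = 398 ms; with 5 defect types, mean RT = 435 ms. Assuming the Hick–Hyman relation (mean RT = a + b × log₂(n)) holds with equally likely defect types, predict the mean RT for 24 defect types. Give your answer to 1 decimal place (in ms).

695.1 ms

Fit slope and intercept:
  b = (435 − 398) / (log₂ 5 − log₂ 4) = 37 / (2.3219 − 2) = 114.932 ms/bit
  a = 398 − 114.932 × 2 = 168.135 ms
Then RT(24) = 168.135 + 114.932 × log₂ 24 = 168.135 + 114.932 × 4.5850 ≈ 695.096 ms.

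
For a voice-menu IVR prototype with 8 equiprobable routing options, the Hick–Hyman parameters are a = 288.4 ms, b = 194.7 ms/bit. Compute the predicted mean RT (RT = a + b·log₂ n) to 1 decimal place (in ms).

872.5 ms

log₂(8) = 3 bits, so RT = 288.4 + 194.7 × 3 ≈ 872.500 ms.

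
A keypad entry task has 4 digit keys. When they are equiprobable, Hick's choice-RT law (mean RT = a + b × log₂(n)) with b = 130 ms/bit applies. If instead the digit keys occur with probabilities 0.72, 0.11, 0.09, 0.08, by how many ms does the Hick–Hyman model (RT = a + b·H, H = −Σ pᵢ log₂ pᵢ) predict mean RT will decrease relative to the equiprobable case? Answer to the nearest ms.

92 ms

Equiprobable entropy H₀ = log₂ 4 = 2.0000 bits.
Skewed entropy H = −Σ pᵢ log₂ pᵢ = 1.2957 bits.
ΔRT = b·(H₀ − H) = 130 × 0.7043 = 91.56 ms.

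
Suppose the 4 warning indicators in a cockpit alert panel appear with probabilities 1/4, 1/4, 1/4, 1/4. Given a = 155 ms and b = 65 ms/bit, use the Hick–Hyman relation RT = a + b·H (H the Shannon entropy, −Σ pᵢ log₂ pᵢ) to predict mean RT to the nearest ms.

285 ms

H = −Σ pᵢ log₂ pᵢ = 0.25·2 + 0.25·2 + 0.25·2 + 0.25·2 = 2.000 bits.
RT = 155 + 65 × 2.000 = 285.00 ms.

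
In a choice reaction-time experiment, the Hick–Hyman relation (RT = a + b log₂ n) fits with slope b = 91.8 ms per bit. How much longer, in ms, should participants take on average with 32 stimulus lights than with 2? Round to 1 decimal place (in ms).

367.2 ms

ΔRT = (a + b log₂ n₂) − (a + b log₂ n₁) = b·(log₂ n₂ − log₂ n₁).
log₂(32) − log₂(2) = log₂(32/2) = log₂(16) = 4.
ΔRT = 91.8 × 4.0000 = 367.200 ms.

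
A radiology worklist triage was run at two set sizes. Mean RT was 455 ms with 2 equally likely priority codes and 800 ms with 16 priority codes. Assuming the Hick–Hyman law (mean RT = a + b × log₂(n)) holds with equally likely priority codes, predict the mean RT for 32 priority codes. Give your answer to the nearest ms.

915 ms

With log₂ n on the abscissa the relation is linear; from the two conditions:
  b = (800 − 455) / (log₂ 16 − log₂ 2) = 345 / (4 − 1) = 115 ms/bit
  a = 455 − 115 × 1 = 340 ms
Then RT(32) = 340 + 115 × log₂ 32 = 340 + 115 × 5 ≈ 915.000 ms.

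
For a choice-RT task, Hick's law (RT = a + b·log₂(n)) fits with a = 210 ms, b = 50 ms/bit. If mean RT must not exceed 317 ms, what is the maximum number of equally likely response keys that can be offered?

4

50·log₂ n ≤ 317 − 210 = 107, giving log₂ n ≤ 2.1400 and n ≤ 4.408. The largest whole number is 4.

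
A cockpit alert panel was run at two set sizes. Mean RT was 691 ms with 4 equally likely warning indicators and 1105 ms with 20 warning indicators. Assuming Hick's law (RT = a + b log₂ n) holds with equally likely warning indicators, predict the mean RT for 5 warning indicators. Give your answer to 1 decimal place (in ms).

748.4 ms

With log₂ n on the abscissa the relation is linear; from the two conditions:
  b = (1105 − 691) / (log₂ 20 − log₂ 4) = 414 / (4.3219 − 2) = 178.300 ms/bit
  a = 691 − 178.300 × 2 = 334.400 ms
Then RT(5) = 334.400 + 178.300 × log₂ 5 = 334.400 + 178.300 × 2.3219 ≈ 748.400 ms.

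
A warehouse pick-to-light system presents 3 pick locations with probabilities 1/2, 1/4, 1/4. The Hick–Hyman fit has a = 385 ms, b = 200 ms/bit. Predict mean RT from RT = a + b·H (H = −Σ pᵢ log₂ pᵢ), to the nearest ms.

H = −Σ pᵢ log₂ pᵢ = 0.5·1 + 0.25·2 + 0.25·2 = 1.500 bits.
RT = 385 + 200 × 1.500 = 685.00 ms.

685 ms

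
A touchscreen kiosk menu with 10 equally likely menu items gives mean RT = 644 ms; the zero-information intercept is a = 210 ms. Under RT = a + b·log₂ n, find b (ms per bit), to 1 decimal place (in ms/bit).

130.6 ms/bit

log₂(10) = 3.3219 bits.
b = (RT − a)/log₂ n = (644 − 210) / 3.3219 = 130.647 ms/bit.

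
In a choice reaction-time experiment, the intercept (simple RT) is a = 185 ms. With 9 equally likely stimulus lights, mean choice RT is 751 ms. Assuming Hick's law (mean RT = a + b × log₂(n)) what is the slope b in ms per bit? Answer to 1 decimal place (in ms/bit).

log₂(9) = 3.1699 bits.
b = (RT − a)/log₂ n = (751 − 185) / 3.1699 = 178.553 ms/bit.

178.6 ms/bit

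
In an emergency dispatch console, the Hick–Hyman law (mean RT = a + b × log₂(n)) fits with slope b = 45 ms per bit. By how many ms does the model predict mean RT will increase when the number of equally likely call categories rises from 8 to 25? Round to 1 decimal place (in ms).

74.0 ms

ΔRT = (a + b log₂ n₂) − (a + b log₂ n₁) = b·(log₂ n₂ − log₂ n₁).
log₂(25) − log₂(8) = 4.6439 − 3 = 1.6439.
ΔRT = 45 × 1.6439 = 73.974 ms.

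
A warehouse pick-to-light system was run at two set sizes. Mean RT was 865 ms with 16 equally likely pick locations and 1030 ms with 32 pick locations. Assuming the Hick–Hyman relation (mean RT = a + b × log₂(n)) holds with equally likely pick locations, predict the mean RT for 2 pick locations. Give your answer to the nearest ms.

370 ms

Fit slope and intercept:
  b = (1030 − 865) / (log₂ 32 − log₂ 16) = 165 / (5 − 4) = 165 ms/bit
  a = 865 − 165 × 4 = 205 ms
Then RT(2) = 205 + 165 × log₂ 2 = 205 + 165 × 1 ≈ 370.000 ms.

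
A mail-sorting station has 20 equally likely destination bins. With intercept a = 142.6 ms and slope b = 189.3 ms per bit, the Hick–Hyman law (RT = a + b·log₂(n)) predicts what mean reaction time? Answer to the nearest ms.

log₂(20) = 4.3219 bits, so RT = 142.6 + 189.3 × 4.3219 ≈ 960.741 ms.

961 ms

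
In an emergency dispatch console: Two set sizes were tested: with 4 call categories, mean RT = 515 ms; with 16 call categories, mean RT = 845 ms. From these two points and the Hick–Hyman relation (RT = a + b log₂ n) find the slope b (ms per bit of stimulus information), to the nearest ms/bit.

165 ms/bit

The slope on a log₂ axis is (845 − 515) / (4 − 2) = 165 ms/bit.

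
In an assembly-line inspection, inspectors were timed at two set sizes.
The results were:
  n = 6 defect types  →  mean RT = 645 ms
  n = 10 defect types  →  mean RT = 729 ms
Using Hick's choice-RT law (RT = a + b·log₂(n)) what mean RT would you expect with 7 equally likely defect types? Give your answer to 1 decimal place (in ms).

670.3 ms

RT is linear in log₂ n, so two points fix the line:
  b = (729 − 645) / (log₂ 10 − log₂ 6) = 84 / (3.3219 − 2.5850) = 113.981 ms/bit
  a = 645 − 113.981 × 2.5850 = 350.364 ms
Then RT(7) = 350.364 + 113.981 × log₂ 7 = 350.364 + 113.981 × 2.8074 ≈ 670.348 ms.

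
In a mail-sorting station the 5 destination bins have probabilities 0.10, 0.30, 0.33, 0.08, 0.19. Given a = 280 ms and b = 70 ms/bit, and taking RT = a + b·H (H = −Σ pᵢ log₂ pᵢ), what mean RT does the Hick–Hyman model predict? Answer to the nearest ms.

429 ms

H = 0.10·log₂(1/0.10) + 0.30·log₂(1/0.30) + 0.33·log₂(1/0.33) + 0.08·log₂(1/0.08) + 0.19·log₂(1/0.19) = 2.1278 bits.
RT = 280 + 70 × 2.1278 = 428.95 ms.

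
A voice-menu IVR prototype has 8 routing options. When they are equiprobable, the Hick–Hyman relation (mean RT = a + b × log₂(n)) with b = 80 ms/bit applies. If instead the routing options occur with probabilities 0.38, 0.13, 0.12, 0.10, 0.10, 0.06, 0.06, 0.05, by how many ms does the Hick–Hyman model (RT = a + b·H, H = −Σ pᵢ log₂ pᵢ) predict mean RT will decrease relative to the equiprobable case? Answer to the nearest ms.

28 ms

The RT saving is b·ΔH. Equiprobable H₀ = log₂(8) = 3.0000 bits; with the given probabilities H = 2.6477 bits.
b·(H₀ − H) = 80 × (3.0000 − 2.6477) = 28.18 ms.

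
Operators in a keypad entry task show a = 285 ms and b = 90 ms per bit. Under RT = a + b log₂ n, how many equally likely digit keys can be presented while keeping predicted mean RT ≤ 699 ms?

24

Set 285 + 90·log₂ n ≤ 699 → log₂ n ≤ (699 − 285)/90 = 4.6000.
So n ≤ 2^4.6000 = 24.251; the largest integer n is 24.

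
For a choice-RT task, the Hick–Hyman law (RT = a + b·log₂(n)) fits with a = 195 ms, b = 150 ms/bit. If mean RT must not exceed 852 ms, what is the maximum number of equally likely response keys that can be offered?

20

Set 195 + 150·log₂ n ≤ 852 → log₂ n ≤ (852 − 195)/150 = 4.3800.
So n ≤ 2^4.3800 = 20.821; the largest integer n is 20.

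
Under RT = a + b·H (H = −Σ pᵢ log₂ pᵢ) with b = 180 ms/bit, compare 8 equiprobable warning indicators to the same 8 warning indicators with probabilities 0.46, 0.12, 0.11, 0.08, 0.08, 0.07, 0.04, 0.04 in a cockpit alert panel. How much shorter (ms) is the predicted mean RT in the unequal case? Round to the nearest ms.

98 ms

Equiprobable entropy H₀ = log₂ 8 = 3.0000 bits.
Skewed entropy H = −Σ pᵢ log₂ pᵢ = 2.4558 bits.
ΔRT = b·(H₀ − H) = 180 × 0.5442 = 97.96 ms.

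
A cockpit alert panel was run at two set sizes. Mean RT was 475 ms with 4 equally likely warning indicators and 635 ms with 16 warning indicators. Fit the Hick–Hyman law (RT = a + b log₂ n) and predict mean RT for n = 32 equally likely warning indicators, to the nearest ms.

Fit slope and intercept:
  b = (635 − 475) / (log₂ 16 − log₂ 4) = 160 / (4 − 2) = 80 ms/bit
  a = 475 − 80 × 2 = 315 ms
Then RT(32) = 315 + 80 × log₂ 32 = 315 + 80 × 5 ≈ 715.000 ms.

715 ms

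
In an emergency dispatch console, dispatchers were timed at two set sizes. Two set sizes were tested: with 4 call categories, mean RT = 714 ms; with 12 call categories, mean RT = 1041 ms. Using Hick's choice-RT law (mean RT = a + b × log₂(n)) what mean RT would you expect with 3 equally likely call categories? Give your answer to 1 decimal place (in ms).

RT is linear in log₂ n, so two points fix the line:
  b = (1041 − 714) / (log₂ 12 − log₂ 4) = 327 / (3.5850 − 2) = 206.314 ms/bit
  a = 714 − 206.314 × 2 = 301.372 ms
Then RT(3) = 301.372 + 206.314 × log₂ 3 = 301.372 + 206.314 × 1.5850 ≈ 628.372 ms.

628.4 ms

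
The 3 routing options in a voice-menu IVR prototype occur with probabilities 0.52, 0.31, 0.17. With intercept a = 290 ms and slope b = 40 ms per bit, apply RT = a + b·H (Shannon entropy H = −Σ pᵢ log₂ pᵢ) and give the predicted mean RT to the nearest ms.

Entropy contributions −pᵢ log₂ pᵢ: 0.4906, 0.5238, 0.4346; sum H = 1.4490 bits.
RT = a + bH = 290 + 40·1.4490 = 347.96 ms.

348 ms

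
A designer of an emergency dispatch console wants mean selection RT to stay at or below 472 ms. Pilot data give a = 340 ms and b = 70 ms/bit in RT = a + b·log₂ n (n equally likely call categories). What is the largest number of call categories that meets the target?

70·log₂ n ≤ 472 − 340 = 132, giving log₂ n ≤ 1.8857 and n ≤ 3.695. The largest whole number is 3.

3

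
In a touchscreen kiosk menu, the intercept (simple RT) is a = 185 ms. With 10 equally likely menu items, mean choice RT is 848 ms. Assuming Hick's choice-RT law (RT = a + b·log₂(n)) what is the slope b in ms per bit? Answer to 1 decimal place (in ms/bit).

log₂(10) = 3.3219 bits.
b = (RT − a)/log₂ n = (848 − 185) / 3.3219 = 199.583 ms/bit.

199.6 ms/bit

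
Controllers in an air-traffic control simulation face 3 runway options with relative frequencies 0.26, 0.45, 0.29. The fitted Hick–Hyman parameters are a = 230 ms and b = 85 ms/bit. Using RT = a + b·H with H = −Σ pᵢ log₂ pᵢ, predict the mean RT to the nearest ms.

361 ms

H = 0.26·log₂(1/0.26) + 0.45·log₂(1/0.45) + 0.29·log₂(1/0.29) = 1.5416 bits.
RT = 230 + 85 × 1.5416 = 361.04 ms.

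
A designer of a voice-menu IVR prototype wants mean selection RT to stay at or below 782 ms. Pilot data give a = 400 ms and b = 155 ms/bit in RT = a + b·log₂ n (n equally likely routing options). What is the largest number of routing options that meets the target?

5

Information budget: (782 − 400)/155 = 2.4645 bits, so n ≤ 2^2.4645 = 5.519 → at most 5.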